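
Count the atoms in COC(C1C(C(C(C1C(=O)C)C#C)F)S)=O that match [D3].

7

The query [D3] means: atom with exactly three heavy-atom neighbours.
Check the 16 heavy atoms by environment: 7× C (D3) → match; 1× F (D1) → no; 2× O (D1) → no; 1× O (D2) → no; 3× C (D1) → no; 1× C (D2) → no; 1× S (D1) → no.
That gives 7 matching atoms.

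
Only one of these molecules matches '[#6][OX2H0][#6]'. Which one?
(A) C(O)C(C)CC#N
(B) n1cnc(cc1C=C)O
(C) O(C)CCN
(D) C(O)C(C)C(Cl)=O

C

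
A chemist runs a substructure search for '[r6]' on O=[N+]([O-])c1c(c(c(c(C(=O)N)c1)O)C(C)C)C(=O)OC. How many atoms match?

6

Check the 20 heavy atoms by environment: 6× c (aromatic, in 6-ring) → match; 6× C (acyclic) → no; 5× O (acyclic) → no; 1× N (acyclic) → no; 1× N (charge +1, acyclic) → no; 1× O (charge -1, acyclic) → no.
That gives 6 matching atoms.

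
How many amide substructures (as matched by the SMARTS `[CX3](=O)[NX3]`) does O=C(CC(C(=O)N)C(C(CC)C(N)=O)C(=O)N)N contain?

4

[CX3](=O)[NX3] is the SMARTS for an amide: a carbonyl carbon bonded to a trivalent nitrogen.
The molecule carries 4 separate instances of a primary amide (-C(=O)NH2) meeting every constraint; each maps to a distinct set of atoms, giving 4 matches.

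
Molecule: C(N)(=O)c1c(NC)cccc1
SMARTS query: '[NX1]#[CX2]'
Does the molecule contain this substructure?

The pattern [NX1]#[CX2] describes a nitrogen triple-bonded to a two-connected carbon — a nitrile.
The closest candidate here is a primary amide (-C(=O)NH2), but the nitrogen is NX3, not NX1. No other fragment satisfies the full query, so there is no match.

No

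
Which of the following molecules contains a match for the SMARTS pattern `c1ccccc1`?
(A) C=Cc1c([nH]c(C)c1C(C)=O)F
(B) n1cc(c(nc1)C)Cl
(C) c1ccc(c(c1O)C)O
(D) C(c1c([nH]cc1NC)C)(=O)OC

C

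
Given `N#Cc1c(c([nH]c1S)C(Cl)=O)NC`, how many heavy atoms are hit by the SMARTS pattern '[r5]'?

The query [r5] means: r5 matches atoms in a five-membered ring.
Check the 13 heavy atoms by environment: 1× n (aromatic, in 5-ring) → match; 4× c (aromatic, in 5-ring) → match; 2× N (acyclic) → no; 3× C (acyclic) → no; 1× O (acyclic) → no; 1× Cl (acyclic) → no; 1× S (acyclic) → no.
Summing the matching environments: 1 + 4 = 5 matching atoms.

5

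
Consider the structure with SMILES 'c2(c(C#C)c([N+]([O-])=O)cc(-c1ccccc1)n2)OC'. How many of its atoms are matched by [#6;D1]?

2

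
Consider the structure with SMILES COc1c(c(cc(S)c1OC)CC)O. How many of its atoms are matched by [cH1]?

1

The query [cH1] means: aromatic carbon bearing exactly one hydrogen.
Check the 14 heavy atoms by environment: 1× c (aromatic, H1) → match; 5× c (aromatic, H0) → no; 2× O (H0) → no; 3× C (H3) → no; 1× O (H1) → no; 1× S (H1) → no; 1× C (H2) → no.
That gives 1 matching atom.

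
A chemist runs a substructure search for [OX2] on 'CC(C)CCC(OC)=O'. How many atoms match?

1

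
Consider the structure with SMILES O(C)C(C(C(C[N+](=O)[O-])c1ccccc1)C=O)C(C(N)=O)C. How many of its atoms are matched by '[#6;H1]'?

10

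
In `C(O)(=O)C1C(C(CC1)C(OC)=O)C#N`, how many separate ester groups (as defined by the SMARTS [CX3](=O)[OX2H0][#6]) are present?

1

[CX3](=O)[OX2H0][#6] is the SMARTS for an ester: a carbonyl carbon bonded to an oxygen that is itself bonded to carbon (no H on that O).
Exactly one fragment in the molecule meets all constraints, giving 1 match.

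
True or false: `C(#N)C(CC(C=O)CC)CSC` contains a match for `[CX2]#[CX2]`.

False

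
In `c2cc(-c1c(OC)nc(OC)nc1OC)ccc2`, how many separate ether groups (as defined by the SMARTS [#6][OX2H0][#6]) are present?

3

[#6][OX2H0][#6] is the SMARTS for an ether: an aliphatic oxygen bridging two carbons with no H on the oxygen.
The molecule carries 3 separate instances of a methoxy ether (-OCH3) meeting every constraint; each maps to a distinct set of atoms, giving 3 matches.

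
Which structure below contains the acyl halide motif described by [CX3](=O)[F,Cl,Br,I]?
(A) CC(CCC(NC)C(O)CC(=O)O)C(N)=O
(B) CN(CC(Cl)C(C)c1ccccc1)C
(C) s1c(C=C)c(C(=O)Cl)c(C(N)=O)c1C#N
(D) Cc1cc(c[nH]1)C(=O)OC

C

[CX3](=O)[F,Cl,Br,I] describes a carbonyl carbon bonded to a halogen (an acyl halide).
(A) has a carboxylic acid group (-C(=O)OH) but the carbonyl is bonded to -OH, not to a halogen.
(B) has a chloro substituent but the Cl is not on a carbonyl carbon.
(C) contains an acyl chloride (-C(=O)Cl), which satisfies every atom and bond constraint.
(D) has a methyl-ester group (-C(=O)OCH3) but the carbonyl is bonded to -O-C, not to a halogen.
So the answer is (C).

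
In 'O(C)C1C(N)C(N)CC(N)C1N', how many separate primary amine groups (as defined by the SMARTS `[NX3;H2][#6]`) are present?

[NX3;H2][#6] is the SMARTS for a primary amine: a trivalent nitrogen with two H attached to carbon.
The molecule carries 4 separate instances of a primary amino group (-NH2) meeting every constraint; each maps to a distinct set of atoms, giving 4 matches.

4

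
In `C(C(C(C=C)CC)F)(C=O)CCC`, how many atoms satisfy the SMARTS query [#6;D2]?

5

The query [#6;D2] means: any carbon bonded to exactly two heavy atoms.
Check the 13 heavy atoms by environment: 3× C (D1) → no; 5× C (D2) → match; 3× C (D3) → no; 1× F (D1) → no; 1× O (D1) → no.
That gives 5 matching atoms.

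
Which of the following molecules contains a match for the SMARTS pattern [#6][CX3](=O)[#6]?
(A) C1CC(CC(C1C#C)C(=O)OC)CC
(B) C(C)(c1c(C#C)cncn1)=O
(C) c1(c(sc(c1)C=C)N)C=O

[#6][CX3](=O)[#6] describes a carbonyl carbon (no H) flanked by two carbons (a ketone).
(A) has a methyl-ester group (-C(=O)OCH3) but one neighbour of the carbonyl carbon is O, not C.
(B) contains an acetyl/ketone group (-C(=O)CH3), which satisfies every atom and bond constraint.
(C) has an aldehyde (-CHO) but the carbonyl carbon has H1, so it is not flanked by two carbons.
So the answer is (B).

B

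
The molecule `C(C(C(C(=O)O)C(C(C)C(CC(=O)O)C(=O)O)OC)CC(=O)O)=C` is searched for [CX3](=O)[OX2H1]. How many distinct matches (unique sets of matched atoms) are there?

4

[CX3](=O)[OX2H1] is the SMARTS for a carboxylic acid: an sp2 carbon double-bonded to O and single-bonded to an -OH oxygen.
The molecule carries 4 separate instances of a carboxylic acid group (-C(=O)OH) meeting every constraint; each maps to a distinct set of atoms, giving 4 matches.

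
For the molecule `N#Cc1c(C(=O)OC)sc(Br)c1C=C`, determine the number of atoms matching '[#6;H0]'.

The query [#6;H0] means: any carbon with no attached hydrogen.
Check the 14 heavy atoms by environment: 1× s (aromatic, H0) → no; 4× c (aromatic, H0) → match; 2× C (H0) → match; 1× N (H0) → no; 2× O (H0) → no; 1× C (H3) → no; 1× C (H1) → no; 1× C (H2) → no; 1× Br (H0) → no.
Summing the matching environments: 4 + 2 = 6 matching atoms.

6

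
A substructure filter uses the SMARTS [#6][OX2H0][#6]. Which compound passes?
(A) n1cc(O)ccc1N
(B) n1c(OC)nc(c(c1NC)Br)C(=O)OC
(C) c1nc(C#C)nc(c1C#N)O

[#6][OX2H0][#6] describes an aliphatic oxygen bridging two carbons with no H on the oxygen (an ether).
(A) has a hydroxyl group (-OH) but the oxygen has H1, not H0 bridging two carbons.
(B) contains a methoxy ether (-OCH3), which satisfies every atom and bond constraint.
(C) has a hydroxyl group (-OH) but the oxygen has H1, not H0 bridging two carbons.
So the answer is (B).

B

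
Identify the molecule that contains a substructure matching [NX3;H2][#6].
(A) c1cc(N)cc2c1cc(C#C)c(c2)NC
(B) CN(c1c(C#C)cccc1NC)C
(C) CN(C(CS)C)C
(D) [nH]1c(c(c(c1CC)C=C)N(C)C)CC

A

[NX3;H2][#6] describes a trivalent nitrogen with two H attached to carbon (a primary amine).
(A) contains a primary amino group (-NH2), which satisfies every atom and bond constraint.
(B) has an N-methylamino group (-NHCH3) but the nitrogen bears two carbons and only one H (H1), not H2.
(C) has a dimethylamino group (-N(CH3)2) but the nitrogen has H0, not H2.
(D) has a dimethylamino group (-N(CH3)2) but the nitrogen has H0, not H2.
So the answer is (A).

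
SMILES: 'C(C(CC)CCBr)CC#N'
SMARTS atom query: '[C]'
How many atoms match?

Check the 10 heavy atoms by environment: 8× C → match; 1× N → no; 1× Br → no.
That gives 8 matching atoms.

8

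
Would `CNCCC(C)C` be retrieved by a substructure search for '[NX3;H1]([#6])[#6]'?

Yes

The pattern [NX3;H1]([#6])[#6] describes a trivalent nitrogen with one H, bonded to two carbons — a secondary amine.
The molecule carries an N-methylamino group (-NHCH3), whose atoms satisfy every constraint of the query, so the pattern matches.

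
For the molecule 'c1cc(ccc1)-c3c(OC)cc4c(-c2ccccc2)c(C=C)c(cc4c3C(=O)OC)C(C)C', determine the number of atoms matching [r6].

The query [r6] means: r6 matches atoms in a six-membered ring.
Check the 33 heavy atoms by environment: 22× c (aromatic, in 6-ring) → match; 8× C (acyclic) → no; 3× O (acyclic) → no.
That gives 22 matching atoms.

22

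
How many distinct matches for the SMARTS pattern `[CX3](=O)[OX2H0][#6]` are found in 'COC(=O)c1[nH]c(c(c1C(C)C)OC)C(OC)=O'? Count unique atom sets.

[CX3](=O)[OX2H0][#6] is the SMARTS for an ester: a carbonyl carbon bonded to an oxygen that is itself bonded to carbon (no H on that O).
The molecule carries 2 separate instances of a methyl-ester group (-C(=O)OCH3) meeting every constraint; each maps to a distinct set of atoms, giving 2 matches.

2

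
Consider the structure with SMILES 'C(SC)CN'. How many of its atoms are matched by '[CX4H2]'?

Check the 5 heavy atoms by environment: 2× C (H2, X4) → match; 1× N (H2, X3) → no; 1× S (H0, X2) → no; 1× C (H3, X4) → no.
That gives 2 matching atoms.

2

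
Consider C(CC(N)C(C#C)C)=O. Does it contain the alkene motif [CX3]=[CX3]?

No

The pattern [CX3]=[CX3] describes a non-aromatic C=C double bond between two sp2 carbons — an alkene.
The closest candidate here is an ethynyl group (-C#CH), but the C-C bond is a triple bond, not a double bond. No other fragment satisfies the full query, so there is no match.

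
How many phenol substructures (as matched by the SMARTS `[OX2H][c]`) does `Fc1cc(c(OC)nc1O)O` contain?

[OX2H][c] is the SMARTS for a phenol: a hydroxyl oxygen attached to an aromatic carbon.
The molecule carries 2 separate instances of a hydroxyl group (-OH) meeting every constraint; each maps to a distinct set of atoms, giving 2 matches.

2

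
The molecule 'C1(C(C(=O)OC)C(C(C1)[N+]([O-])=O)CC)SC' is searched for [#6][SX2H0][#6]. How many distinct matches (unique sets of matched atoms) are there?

1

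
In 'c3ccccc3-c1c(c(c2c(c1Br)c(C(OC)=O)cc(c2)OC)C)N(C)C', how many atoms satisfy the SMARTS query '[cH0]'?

9

The query [cH0] means: aromatic carbon with no attached hydrogen (substituted or ring-fusion).
Check the 27 heavy atoms by environment: 9× c (aromatic, H0) → match; 7× c (aromatic, H1) → no; 5× C (H3) → no; 1× N (H0) → no; 1× Br (H0) → no; 3× O (H0) → no; 1× C (H0) → no.
That gives 9 matching atoms.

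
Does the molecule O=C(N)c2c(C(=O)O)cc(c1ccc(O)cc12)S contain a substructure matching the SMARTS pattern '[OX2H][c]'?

Yes

The pattern [OX2H][c] describes a hydroxyl oxygen attached to an aromatic carbon — a phenol.
The molecule carries a hydroxyl group (-OH), whose atoms satisfy every constraint of the query, so the pattern matches.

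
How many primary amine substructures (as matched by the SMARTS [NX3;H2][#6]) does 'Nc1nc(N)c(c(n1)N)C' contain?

3

[NX3;H2][#6] is the SMARTS for a primary amine: a trivalent nitrogen with two H attached to carbon.
The molecule carries 3 separate instances of a primary amino group (-NH2) meeting every constraint; each maps to a distinct set of atoms, giving 3 matches.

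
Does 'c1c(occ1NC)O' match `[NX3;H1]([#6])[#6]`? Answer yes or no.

The pattern [NX3;H1]([#6])[#6] describes a trivalent nitrogen with one H, bonded to two carbons — a secondary amine.
The molecule carries an N-methylamino group (-NHCH3), whose atoms satisfy every constraint of the query, so the pattern matches.

Yes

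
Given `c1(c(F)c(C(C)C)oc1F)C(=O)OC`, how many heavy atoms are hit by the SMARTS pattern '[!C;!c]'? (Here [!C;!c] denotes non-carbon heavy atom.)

5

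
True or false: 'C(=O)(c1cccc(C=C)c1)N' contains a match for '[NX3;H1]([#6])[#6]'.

The pattern [NX3;H1]([#6])[#6] describes a trivalent nitrogen with one H, bonded to two carbons — a secondary amine.
The closest candidate here is a primary amide (-C(=O)NH2), but the -C(=O)NH2 nitrogen has H2, not H1. No other fragment satisfies the full query, so there is no match.

False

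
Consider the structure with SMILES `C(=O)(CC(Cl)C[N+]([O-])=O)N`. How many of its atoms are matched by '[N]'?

2

The query [N] means: uppercase N matches aliphatic (non-aromatic) nitrogen only.
Check the 10 heavy atoms by environment: 4× C → no; 1× N (charge +1) → match; 1× O (charge -1) → no; 2× O → no; 1× Cl → no; 1× N → match.
Summing the matching environments: 1 + 1 = 2 matching atoms.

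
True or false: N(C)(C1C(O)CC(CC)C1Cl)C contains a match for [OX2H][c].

The pattern [OX2H][c] describes a hydroxyl oxygen attached to an aromatic carbon — a phenol.
The closest candidate here is a hydroxyl group (-OH), but the -OH is on an aliphatic carbon, not an aromatic c. No other fragment satisfies the full query, so there is no match.

False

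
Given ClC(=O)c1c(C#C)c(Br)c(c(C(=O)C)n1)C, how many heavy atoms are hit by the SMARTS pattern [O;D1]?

2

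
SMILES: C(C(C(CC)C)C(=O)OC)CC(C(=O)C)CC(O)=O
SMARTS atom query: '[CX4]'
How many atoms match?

11

Check the 19 heavy atoms by environment: 11× C (X4) → match; 3× C (X3) → no; 3× O (X1) → no; 2× O (X2) → no.
That gives 11 matching atoms.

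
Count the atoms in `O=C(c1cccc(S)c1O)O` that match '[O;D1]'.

3

The query [O;D1] means: aliphatic oxygen bonded to exactly one heavy atom.
Check the 11 heavy atoms by environment: 3× c (aromatic, D3) → no; 3× c (aromatic, D2) → no; 1× S (D1) → no; 1× C (D3) → no; 3× O (D1) → match.
That gives 3 matching atoms.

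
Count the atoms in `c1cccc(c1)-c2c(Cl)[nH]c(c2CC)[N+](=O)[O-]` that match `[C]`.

2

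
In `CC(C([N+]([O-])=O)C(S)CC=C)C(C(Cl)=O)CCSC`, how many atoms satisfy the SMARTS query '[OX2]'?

0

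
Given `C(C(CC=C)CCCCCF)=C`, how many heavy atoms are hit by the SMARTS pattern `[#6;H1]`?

3

The query [#6;H1] means: any carbon bearing exactly one hydrogen.
Check the 12 heavy atoms by environment: 8× C (H2) → no; 3× C (H1) → match; 1× F (H0) → no.
That gives 3 matching atoms.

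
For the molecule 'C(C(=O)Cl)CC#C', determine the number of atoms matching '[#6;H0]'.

2

The query [#6;H0] means: any carbon with no attached hydrogen.
Check the 7 heavy atoms by environment: 2× C (H2) → no; 2× C (H0) → match; 1× C (H1) → no; 1× O (H0) → no; 1× Cl (H0) → no.
That gives 2 matching atoms.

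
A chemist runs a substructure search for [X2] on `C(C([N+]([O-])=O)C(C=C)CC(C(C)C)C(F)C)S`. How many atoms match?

1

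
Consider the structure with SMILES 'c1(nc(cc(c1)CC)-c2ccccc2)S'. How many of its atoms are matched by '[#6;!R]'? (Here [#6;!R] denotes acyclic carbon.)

2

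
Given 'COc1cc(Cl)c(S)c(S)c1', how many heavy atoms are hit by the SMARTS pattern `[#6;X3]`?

The query [#6;X3] means: any carbon (aromatic or not) with three total connections.
Check the 11 heavy atoms by environment: 6× c (aromatic, X3) → match; 2× S (X2) → no; 1× O (X2) → no; 1× C (X4) → no; 1× Cl (X1) → no.
That gives 6 matching atoms.

6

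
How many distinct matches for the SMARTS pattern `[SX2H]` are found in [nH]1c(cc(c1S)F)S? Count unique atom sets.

[SX2H] is the SMARTS for a thiol: an aliphatic sulfur with two connections, one being H.
The molecule carries 2 separate instances of a thiol (-SH) meeting every constraint; each maps to a distinct set of atoms, giving 2 matches.

2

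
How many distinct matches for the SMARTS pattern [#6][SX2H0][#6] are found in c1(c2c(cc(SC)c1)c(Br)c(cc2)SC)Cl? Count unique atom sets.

[#6][SX2H0][#6] is the SMARTS for a thioether: an aliphatic sulfur bridging two carbons with no H on the sulfur.
The molecule carries 2 separate instances of a methylthio ether (-SCH3) meeting every constraint; each maps to a distinct set of atoms, giving 2 matches.

2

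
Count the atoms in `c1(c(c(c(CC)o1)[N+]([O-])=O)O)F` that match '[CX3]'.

The query [CX3] means: C with X3: aliphatic carbon with exactly 3 total connections.
Check the 12 heavy atoms by environment: 1× o (aromatic, X2) → no; 4× c (aromatic, X3) → no; 1× N (charge +1, X3) → no; 1× O (charge -1, X1) → no; 1× O (X1) → no; 1× O (X2) → no; 1× F (X1) → no; 2× C (X4) → no.
No environment satisfies the query, so 0 matching atoms.

0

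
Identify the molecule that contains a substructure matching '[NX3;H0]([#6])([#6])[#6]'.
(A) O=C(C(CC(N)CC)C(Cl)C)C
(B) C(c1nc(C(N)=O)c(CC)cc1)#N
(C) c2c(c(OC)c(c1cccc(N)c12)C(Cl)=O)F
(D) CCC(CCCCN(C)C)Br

[NX3;H0]([#6])([#6])[#6] describes a trivalent nitrogen with no H, bonded to three carbons (a tertiary amine).
(A) has a primary amino group (-NH2) but the nitrogen has H2, not H0 with three carbons.
(B) has a primary amide (-C(=O)NH2) but the amide nitrogen has H2 and only one carbon neighbour.
(C) has a primary amino group (-NH2) but the nitrogen has H2, not H0 with three carbons.
(D) contains a dimethylamino group (-N(CH3)2), which satisfies every atom and bond constraint.
So the answer is (D).

D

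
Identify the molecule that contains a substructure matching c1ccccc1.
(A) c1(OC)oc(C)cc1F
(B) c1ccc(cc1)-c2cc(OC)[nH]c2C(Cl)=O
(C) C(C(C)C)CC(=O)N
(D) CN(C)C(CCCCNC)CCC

c1ccccc1 describes six aromatic carbons in a ring (a benzene ring).
(A) has a methyl group (-CH3) but no six-membered all-carbon aromatic ring is present.
(B) contains a phenyl ring, which satisfies every atom and bond constraint.
(C) has a methyl group (-CH3) but no six-membered all-carbon aromatic ring is present.
(D) has a methyl group (-CH3) but no six-membered all-carbon aromatic ring is present.
So the answer is (B).

B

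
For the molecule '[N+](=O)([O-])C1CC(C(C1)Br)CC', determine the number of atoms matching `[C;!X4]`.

0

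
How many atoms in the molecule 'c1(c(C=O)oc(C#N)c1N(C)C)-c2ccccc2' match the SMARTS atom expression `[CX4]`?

2

Check the 18 heavy atoms by environment: 1× o (aromatic, X2) → no; 10× c (aromatic, X3) → no; 1× C (X2) → no; 1× N (X1) → no; 1× N (X3) → no; 2× C (X4) → match; 1× C (X3) → no; 1× O (X1) → no.
That gives 2 matching atoms.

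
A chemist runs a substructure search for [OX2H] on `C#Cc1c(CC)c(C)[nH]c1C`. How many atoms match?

The query [OX2H] means: aliphatic oxygen with two connections, one of which is H — an -OH oxygen.
Check the 11 heavy atoms by environment: 1× n (aromatic, H1, X3) → no; 4× c (aromatic, H0, X3) → no; 1× C (H2, X4) → no; 3× C (H3, X4) → no; 1× C (H0, X2) → no; 1× C (H1, X2) → no.
No environment satisfies the query, so 0 matching atoms.

0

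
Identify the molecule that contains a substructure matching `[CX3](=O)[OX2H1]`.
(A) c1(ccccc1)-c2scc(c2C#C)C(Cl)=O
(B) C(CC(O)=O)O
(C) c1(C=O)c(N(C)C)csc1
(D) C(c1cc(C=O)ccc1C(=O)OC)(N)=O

B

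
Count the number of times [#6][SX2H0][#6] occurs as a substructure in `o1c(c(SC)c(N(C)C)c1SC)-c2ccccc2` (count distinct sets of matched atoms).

2

[#6][SX2H0][#6] is the SMARTS for a thioether: an aliphatic sulfur bridging two carbons with no H on the sulfur.
The molecule carries 2 separate instances of a methylthio ether (-SCH3) meeting every constraint; each maps to a distinct set of atoms, giving 2 matches.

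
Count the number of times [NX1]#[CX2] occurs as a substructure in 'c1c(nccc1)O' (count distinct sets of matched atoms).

0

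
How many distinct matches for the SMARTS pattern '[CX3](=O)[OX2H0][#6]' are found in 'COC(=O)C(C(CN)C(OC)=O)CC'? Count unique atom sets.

2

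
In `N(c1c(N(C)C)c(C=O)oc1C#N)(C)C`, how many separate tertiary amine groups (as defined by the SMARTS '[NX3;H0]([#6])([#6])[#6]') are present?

2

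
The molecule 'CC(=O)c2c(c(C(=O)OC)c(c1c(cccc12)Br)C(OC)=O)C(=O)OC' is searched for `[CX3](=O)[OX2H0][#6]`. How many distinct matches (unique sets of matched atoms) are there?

[CX3](=O)[OX2H0][#6] is the SMARTS for an ester: a carbonyl carbon bonded to an oxygen that is itself bonded to carbon (no H on that O).
The molecule carries 3 separate instances of a methyl-ester group (-C(=O)OCH3) meeting every constraint; each maps to a distinct set of atoms, giving 3 matches.

3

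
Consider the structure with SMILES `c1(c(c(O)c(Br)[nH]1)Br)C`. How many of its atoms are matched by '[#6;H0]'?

Check the 9 heavy atoms by environment: 1× n (aromatic, H1) → no; 4× c (aromatic, H0) → match; 2× Br (H0) → no; 1× C (H3) → no; 1× O (H1) → no.
That gives 4 matching atoms.

4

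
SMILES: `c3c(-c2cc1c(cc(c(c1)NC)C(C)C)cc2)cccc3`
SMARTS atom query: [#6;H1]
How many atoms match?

11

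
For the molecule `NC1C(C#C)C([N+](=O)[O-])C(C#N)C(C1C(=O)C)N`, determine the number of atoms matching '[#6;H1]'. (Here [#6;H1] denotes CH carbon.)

7

The query [#6;H1] means: any carbon bearing exactly one hydrogen.
Check the 18 heavy atoms by environment: 7× C (H1) → match; 3× C (H0) → no; 2× O (H0) → no; 1× C (H3) → no; 2× N (H2) → no; 1× N (charge +1, H0) → no; 1× O (charge -1, H0) → no; 1× N (H0) → no.
That gives 7 matching atoms.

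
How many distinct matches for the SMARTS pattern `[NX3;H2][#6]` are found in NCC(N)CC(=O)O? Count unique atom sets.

2

[NX3;H2][#6] is the SMARTS for a primary amine: a trivalent nitrogen with two H attached to carbon.
The molecule carries 2 separate instances of a primary amino group (-NH2) meeting every constraint; each maps to a distinct set of atoms, giving 2 matches.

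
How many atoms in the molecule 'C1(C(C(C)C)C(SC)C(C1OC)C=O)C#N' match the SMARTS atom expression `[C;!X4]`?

Check the 16 heavy atoms by environment: 10× C (X4) → no; 1× C (X2) → match; 1× N (X1) → no; 1× S (X2) → no; 1× C (X3) → match; 1× O (X1) → no; 1× O (X2) → no.
Summing the matching environments: 1 + 1 = 2 matching atoms.

2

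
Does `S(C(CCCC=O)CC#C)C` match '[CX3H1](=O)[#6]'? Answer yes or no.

Yes

The pattern [CX3H1](=O)[#6] describes an sp2 carbon with one H, double-bonded to O and single-bonded to carbon — an aldehyde.
The molecule carries an aldehyde (-CHO), whose atoms satisfy every constraint of the query, so the pattern matches.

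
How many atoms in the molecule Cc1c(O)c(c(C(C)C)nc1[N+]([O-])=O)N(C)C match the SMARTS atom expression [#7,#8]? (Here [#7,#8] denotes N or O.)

The query [#7,#8] means: nitrogen or oxygen (comma = OR).
Check the 17 heavy atoms by environment: 1× n (aromatic) → match; 5× c (aromatic) → no; 1× N (charge +1) → match; 1× O (charge -1) → match; 2× O → match; 1× N → match; 6× C → no.
Summing the matching environments: 1 + 1 + 1 + 2 + 1 = 6 matching atoms.

6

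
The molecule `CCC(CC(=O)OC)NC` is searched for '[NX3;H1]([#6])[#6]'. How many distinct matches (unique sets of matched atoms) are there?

1

[NX3;H1]([#6])[#6] is the SMARTS for a secondary amine: a trivalent nitrogen with one H, bonded to two carbons.
Exactly one fragment in the molecule meets all constraints, giving 1 match.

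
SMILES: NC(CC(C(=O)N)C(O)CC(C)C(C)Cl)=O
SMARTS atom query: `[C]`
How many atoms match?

10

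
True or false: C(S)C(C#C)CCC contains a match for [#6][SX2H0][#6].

False

The pattern [#6][SX2H0][#6] describes an aliphatic sulfur bridging two carbons with no H on the sulfur — a thioether.
The closest candidate here is a thiol (-SH), but the sulfur has H1, not H0 bridging two carbons. No other fragment satisfies the full query, so there is no match.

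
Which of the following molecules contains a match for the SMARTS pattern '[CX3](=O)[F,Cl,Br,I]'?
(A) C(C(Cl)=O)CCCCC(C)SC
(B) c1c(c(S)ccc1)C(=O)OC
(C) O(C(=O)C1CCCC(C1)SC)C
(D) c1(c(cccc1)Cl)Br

[CX3](=O)[F,Cl,Br,I] describes a carbonyl carbon bonded to a halogen (an acyl halide).
(A) contains an acyl chloride (-C(=O)Cl), which satisfies every atom and bond constraint.
(B) has a methyl-ester group (-C(=O)OCH3) but the carbonyl is bonded to -O-C, not to a halogen.
(C) has a methyl-ester group (-C(=O)OCH3) but the carbonyl is bonded to -O-C, not to a halogen.
(D) has a chloro substituent but the Cl is not on a carbonyl carbon.
So the answer is (A).

A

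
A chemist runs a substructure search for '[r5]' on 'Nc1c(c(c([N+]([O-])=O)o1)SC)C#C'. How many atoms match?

5

The query [r5] means: r5 matches atoms in a five-membered ring.
Check the 13 heavy atoms by environment: 1× o (aromatic, in 5-ring) → match; 4× c (aromatic, in 5-ring) → match; 1× N (charge +1, acyclic) → no; 1× O (charge -1, acyclic) → no; 1× O (acyclic) → no; 1× S (acyclic) → no; 3× C (acyclic) → no; 1× N (acyclic) → no.
Summing the matching environments: 1 + 4 = 5 matching atoms.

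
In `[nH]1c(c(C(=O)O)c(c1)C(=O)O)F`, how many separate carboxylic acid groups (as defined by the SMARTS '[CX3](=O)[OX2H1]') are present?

[CX3](=O)[OX2H1] is the SMARTS for a carboxylic acid: an sp2 carbon double-bonded to O and single-bonded to an -OH oxygen.
The molecule carries 2 separate instances of a carboxylic acid group (-C(=O)OH) meeting every constraint; each maps to a distinct set of atoms, giving 2 matches.

2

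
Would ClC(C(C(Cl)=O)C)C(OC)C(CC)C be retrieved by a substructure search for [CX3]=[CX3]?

The pattern [CX3]=[CX3] describes a non-aromatic C=C double bond between two sp2 carbons — an alkene.
The closest candidate here is an ethyl group (-CH2CH3), but its C-C bond is a single bond between CX4 carbons, not CX3=CX3. No other fragment satisfies the full query, so there is no match.

No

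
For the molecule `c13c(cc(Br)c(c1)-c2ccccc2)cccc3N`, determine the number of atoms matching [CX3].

0

Check the 18 heavy atoms by environment: 16× c (aromatic, X3) → no; 1× N (X3) → no; 1× Br (X1) → no.
No environment satisfies the query, so 0 matching atoms.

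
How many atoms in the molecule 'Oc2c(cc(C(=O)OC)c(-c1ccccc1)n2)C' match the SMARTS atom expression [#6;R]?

The query [#6;R] means: carbon that is part of a ring.
Check the 18 heavy atoms by environment: 1× n (aromatic, in 6-ring) → no; 11× c (aromatic, in 6-ring) → match; 3× O (acyclic) → no; 3× C (acyclic) → no.
That gives 11 matching atoms.

11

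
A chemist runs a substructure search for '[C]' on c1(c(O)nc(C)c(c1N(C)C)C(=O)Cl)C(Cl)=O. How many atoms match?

5

The query [C] means: uppercase C matches aliphatic (non-aromatic) carbon only.
Check the 17 heavy atoms by environment: 1× n (aromatic) → no; 5× c (aromatic) → no; 5× C → match; 3× O → no; 2× Cl → no; 1× N → no.
That gives 5 matching atoms.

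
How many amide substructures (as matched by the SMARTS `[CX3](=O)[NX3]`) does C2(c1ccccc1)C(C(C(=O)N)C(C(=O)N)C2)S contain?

2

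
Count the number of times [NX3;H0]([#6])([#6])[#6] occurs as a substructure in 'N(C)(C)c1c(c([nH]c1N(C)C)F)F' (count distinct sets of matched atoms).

[NX3;H0]([#6])([#6])[#6] is the SMARTS for a tertiary amine: a trivalent nitrogen with no H, bonded to three carbons.
The molecule carries 2 separate instances of a dimethylamino group (-N(CH3)2) meeting every constraint; each maps to a distinct set of atoms, giving 2 matches.

2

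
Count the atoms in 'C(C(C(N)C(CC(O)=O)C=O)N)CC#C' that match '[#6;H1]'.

5

Check the 15 heavy atoms by environment: 3× C (H2) → no; 5× C (H1) → match; 2× O (H0) → no; 2× C (H0) → no; 2× N (H2) → no; 1× O (H1) → no.
That gives 5 matching atoms.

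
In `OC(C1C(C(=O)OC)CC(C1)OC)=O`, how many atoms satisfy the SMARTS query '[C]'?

9

Check the 14 heavy atoms by environment: 9× C → match; 5× O → no.
That gives 9 matching atoms.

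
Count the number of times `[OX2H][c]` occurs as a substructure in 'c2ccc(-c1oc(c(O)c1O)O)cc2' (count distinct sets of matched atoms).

3

[OX2H][c] is the SMARTS for a phenol: a hydroxyl oxygen attached to an aromatic carbon.
The molecule carries 3 separate instances of a hydroxyl group (-OH) meeting every constraint; each maps to a distinct set of atoms, giving 3 matches.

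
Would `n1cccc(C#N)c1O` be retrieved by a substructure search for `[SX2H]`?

The pattern [SX2H] describes an aliphatic sulfur with two connections, one being H — a thiol.
The closest candidate here is a hydroxyl group (-OH), but it is an -OH, not an -SH. No other fragment satisfies the full query, so there is no match.

No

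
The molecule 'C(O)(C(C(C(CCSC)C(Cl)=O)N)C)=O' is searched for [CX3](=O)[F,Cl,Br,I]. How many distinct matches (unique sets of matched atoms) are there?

1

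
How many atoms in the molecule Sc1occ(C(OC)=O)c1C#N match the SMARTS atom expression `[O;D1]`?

1

Check the 12 heavy atoms by environment: 1× o (aromatic, D2) → no; 1× c (aromatic, D2) → no; 3× c (aromatic, D3) → no; 1× C (D3) → no; 1× O (D1) → match; 1× O (D2) → no; 1× C (D1) → no; 1× S (D1) → no; 1× C (D2) → no; 1× N (D1) → no.
That gives 1 matching atom.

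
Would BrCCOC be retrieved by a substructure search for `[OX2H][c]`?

No

The pattern [OX2H][c] describes a hydroxyl oxygen attached to an aromatic carbon — a phenol.
The closest candidate here is a methoxy ether (-OCH3), but the oxygen has H0, not H1. No other fragment satisfies the full query, so there is no match.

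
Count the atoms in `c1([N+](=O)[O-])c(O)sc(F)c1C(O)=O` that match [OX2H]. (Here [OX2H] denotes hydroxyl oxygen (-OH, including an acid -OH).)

2

The query [OX2H] means: aliphatic oxygen with two connections, one of which is H — an -OH oxygen.
Check the 13 heavy atoms by environment: 1× s (aromatic, H0, X2) → no; 4× c (aromatic, H0, X3) → no; 1× N (charge +1, H0, X3) → no; 1× O (charge -1, H0, X1) → no; 2× O (H0, X1) → no; 2× O (H1, X2) → match; 1× F (H0, X1) → no; 1× C (H0, X3) → no.
That gives 2 matching atoms.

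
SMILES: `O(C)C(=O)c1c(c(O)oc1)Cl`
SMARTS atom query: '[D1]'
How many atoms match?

4

The query [D1] means: atom with exactly one heavy-atom neighbour (degree 1).
Check the 11 heavy atoms by environment: 1× o (aromatic, D2) → no; 3× c (aromatic, D3) → no; 1× c (aromatic, D2) → no; 1× Cl (D1) → match; 2× O (D1) → match; 1× C (D3) → no; 1× O (D2) → no; 1× C (D1) → match.
Summing the matching environments: 1 + 2 + 1 = 4 matching atoms.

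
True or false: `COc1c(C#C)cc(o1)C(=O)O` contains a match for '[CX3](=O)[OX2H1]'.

True

The pattern [CX3](=O)[OX2H1] describes an sp2 carbon double-bonded to O and single-bonded to an -OH oxygen — a carboxylic acid.
The molecule carries a carboxylic acid group (-C(=O)OH), whose atoms satisfy every constraint of the query, so the pattern matches.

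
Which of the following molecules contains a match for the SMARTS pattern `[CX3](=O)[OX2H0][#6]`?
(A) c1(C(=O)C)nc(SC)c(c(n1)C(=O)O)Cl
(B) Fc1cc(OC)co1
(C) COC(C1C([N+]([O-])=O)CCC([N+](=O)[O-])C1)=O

[CX3](=O)[OX2H0][#6] describes a carbonyl carbon bonded to an oxygen that is itself bonded to carbon (no H on that O) (an ester).
(A) has a carboxylic acid group (-C(=O)OH) but the singly-bonded O carries H (OX2H1, not H0).
(B) has a methoxy ether (-OCH3) but the ether oxygen is not adjacent to a C=O carbon.
(C) contains a methyl-ester group (-C(=O)OCH3), which satisfies every atom and bond constraint.
So the answer is (C).

C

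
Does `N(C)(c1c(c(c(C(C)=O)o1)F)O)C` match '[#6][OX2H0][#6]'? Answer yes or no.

No

The pattern [#6][OX2H0][#6] describes an aliphatic oxygen bridging two carbons with no H on the oxygen — an ether.
The closest candidate here is a hydroxyl group (-OH), but the oxygen has H1, not H0 bridging two carbons. No other fragment satisfies the full query, so there is no match.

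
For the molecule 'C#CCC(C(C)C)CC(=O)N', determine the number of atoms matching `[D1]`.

The query [D1] means: atom with exactly one heavy-atom neighbour (degree 1).
Check the 11 heavy atoms by environment: 3× C (D2) → no; 3× C (D3) → no; 3× C (D1) → match; 1× O (D1) → match; 1× N (D1) → match.
Summing the matching environments: 3 + 1 + 1 = 5 matching atoms.

5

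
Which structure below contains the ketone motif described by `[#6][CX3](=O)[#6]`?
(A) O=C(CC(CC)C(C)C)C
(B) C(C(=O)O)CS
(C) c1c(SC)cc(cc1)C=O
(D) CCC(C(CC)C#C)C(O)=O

[#6][CX3](=O)[#6] describes a carbonyl carbon (no H) flanked by two carbons (a ketone).
(A) contains an acetyl/ketone group (-C(=O)CH3), which satisfies every atom and bond constraint.
(B) has a carboxylic acid group (-C(=O)OH) but one neighbour of the carbonyl carbon is O, not C.
(C) has an aldehyde (-CHO) but the carbonyl carbon has H1, so it is not flanked by two carbons.
(D) has a carboxylic acid group (-C(=O)OH) but one neighbour of the carbonyl carbon is O, not C.
So the answer is (A).

A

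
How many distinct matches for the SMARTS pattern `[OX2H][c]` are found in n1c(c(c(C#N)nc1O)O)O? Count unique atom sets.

3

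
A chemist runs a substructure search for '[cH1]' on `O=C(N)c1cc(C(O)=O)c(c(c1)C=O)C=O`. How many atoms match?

Check the 16 heavy atoms by environment: 2× c (aromatic, H1) → match; 4× c (aromatic, H0) → no; 2× C (H0) → no; 4× O (H0) → no; 1× O (H1) → no; 2× C (H1) → no; 1× N (H2) → no.
That gives 2 matching atoms.

2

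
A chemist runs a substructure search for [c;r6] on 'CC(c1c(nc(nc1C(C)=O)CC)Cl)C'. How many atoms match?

The query [c;r6] means: aromatic carbon that belongs to a six-membered ring.
Check the 15 heavy atoms by environment: 2× n (aromatic, in 6-ring) → no; 4× c (aromatic, in 6-ring) → match; 1× Cl (acyclic) → no; 7× C (acyclic) → no; 1× O (acyclic) → no.
That gives 4 matching atoms.

4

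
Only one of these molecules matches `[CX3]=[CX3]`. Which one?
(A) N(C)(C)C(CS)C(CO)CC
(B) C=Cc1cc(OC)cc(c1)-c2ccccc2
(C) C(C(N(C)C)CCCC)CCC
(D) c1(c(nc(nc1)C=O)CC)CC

B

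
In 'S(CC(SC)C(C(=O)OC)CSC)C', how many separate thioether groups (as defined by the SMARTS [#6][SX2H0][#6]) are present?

3

[#6][SX2H0][#6] is the SMARTS for a thioether: an aliphatic sulfur bridging two carbons with no H on the sulfur.
The molecule carries 3 separate instances of a methylthio ether (-SCH3) meeting every constraint; each maps to a distinct set of atoms, giving 3 matches.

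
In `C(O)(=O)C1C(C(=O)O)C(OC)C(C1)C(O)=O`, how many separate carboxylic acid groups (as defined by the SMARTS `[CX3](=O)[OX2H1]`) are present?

[CX3](=O)[OX2H1] is the SMARTS for a carboxylic acid: an sp2 carbon double-bonded to O and single-bonded to an -OH oxygen.
The molecule carries 3 separate instances of a carboxylic acid group (-C(=O)OH) meeting every constraint; each maps to a distinct set of atoms, giving 3 matches.

3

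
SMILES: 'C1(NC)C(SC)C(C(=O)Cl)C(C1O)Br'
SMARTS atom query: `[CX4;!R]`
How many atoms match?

The query [CX4;!R] means: aliphatic carbon with four total connections, not in a ring.
Check the 14 heavy atoms by environment: 5× C (X4, in 5-ring) → no; 1× C (X3, acyclic) → no; 1× O (X1, acyclic) → no; 1× Cl (X1, acyclic) → no; 1× O (X2, acyclic) → no; 1× Br (X1, acyclic) → no; 1× S (X2, acyclic) → no; 2× C (X4, acyclic) → match; 1× N (X3, acyclic) → no.
That gives 2 matching atoms.

2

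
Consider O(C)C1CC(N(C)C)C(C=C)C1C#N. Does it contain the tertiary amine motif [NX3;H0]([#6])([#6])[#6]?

Yes

The pattern [NX3;H0]([#6])([#6])[#6] describes a trivalent nitrogen with no H, bonded to three carbons — a tertiary amine.
The molecule carries a dimethylamino group (-N(CH3)2), whose atoms satisfy every constraint of the query, so the pattern matches.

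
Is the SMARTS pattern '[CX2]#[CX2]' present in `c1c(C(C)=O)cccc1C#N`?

No

The pattern [CX2]#[CX2] describes a carbon-carbon triple bond — an alkyne.
The closest candidate here is a nitrile (-C#N), but the triple bond is C#N, not C#C. No other fragment satisfies the full query, so there is no match.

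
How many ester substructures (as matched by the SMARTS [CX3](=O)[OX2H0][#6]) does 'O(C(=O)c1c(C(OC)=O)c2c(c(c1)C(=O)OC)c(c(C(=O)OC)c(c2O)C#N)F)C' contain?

4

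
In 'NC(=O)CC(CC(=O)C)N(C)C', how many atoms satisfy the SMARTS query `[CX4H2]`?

2

The query [CX4H2] means: sp3 carbon (X4) with exactly two hydrogens.
Check the 12 heavy atoms by environment: 2× C (H2, X4) → match; 1× C (H1, X4) → no; 2× C (H0, X3) → no; 2× O (H0, X1) → no; 3× C (H3, X4) → no; 1× N (H2, X3) → no; 1× N (H0, X3) → no.
That gives 2 matching atoms.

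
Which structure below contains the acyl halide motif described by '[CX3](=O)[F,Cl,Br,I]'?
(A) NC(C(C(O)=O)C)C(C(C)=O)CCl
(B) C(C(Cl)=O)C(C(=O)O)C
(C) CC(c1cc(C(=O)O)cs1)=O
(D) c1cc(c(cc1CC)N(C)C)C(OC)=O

B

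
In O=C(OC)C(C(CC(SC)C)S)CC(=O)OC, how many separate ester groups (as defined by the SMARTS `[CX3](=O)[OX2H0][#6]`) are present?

2

[CX3](=O)[OX2H0][#6] is the SMARTS for an ester: a carbonyl carbon bonded to an oxygen that is itself bonded to carbon (no H on that O).
The molecule carries 2 separate instances of a methyl-ester group (-C(=O)OCH3) meeting every constraint; each maps to a distinct set of atoms, giving 2 matches.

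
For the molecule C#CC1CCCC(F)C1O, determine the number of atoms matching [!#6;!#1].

2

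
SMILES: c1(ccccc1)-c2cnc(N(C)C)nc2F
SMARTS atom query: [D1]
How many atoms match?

3

Check the 16 heavy atoms by environment: 2× n (aromatic, D2) → no; 4× c (aromatic, D3) → no; 6× c (aromatic, D2) → no; 1× F (D1) → match; 1× N (D3) → no; 2× C (D1) → match.
Summing the matching environments: 1 + 2 = 3 matching atoms.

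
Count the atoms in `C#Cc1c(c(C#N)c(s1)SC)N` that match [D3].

4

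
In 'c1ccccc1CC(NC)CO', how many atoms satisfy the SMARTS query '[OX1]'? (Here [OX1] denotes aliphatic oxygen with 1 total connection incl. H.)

0

The query [OX1] means: aliphatic oxygen with one total connection — typically a carbonyl =O or an oxide.
Check the 12 heavy atoms by environment: 4× C (X4) → no; 1× O (X2) → no; 6× c (aromatic, X3) → no; 1× N (X3) → no.
No environment satisfies the query, so 0 matching atoms.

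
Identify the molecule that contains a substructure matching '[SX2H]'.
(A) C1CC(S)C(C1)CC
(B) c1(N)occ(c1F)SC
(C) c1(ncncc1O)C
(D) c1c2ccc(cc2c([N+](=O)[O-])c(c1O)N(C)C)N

A

[SX2H] describes an aliphatic sulfur with two connections, one being H (a thiol).
(A) contains a thiol (-SH), which satisfies every atom and bond constraint.
(B) has a methylthio ether (-SCH3) but the sulfur has H0 (bonded to two carbons), not H1.
(C) has a hydroxyl group (-OH) but it is an -OH, not an -SH.
(D) has a hydroxyl group (-OH) but it is an -OH, not an -SH.
So the answer is (A).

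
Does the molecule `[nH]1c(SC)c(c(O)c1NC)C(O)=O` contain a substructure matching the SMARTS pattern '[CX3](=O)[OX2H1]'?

Yes

The pattern [CX3](=O)[OX2H1] describes an sp2 carbon double-bonded to O and single-bonded to an -OH oxygen — a carboxylic acid.
The molecule carries a carboxylic acid group (-C(=O)OH), whose atoms satisfy every constraint of the query, so the pattern matches.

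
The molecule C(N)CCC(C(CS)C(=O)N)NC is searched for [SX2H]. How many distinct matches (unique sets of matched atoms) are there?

1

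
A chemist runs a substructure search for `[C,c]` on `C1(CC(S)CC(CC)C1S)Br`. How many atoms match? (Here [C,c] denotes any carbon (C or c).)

The query [C,c] means: comma = OR; matches aliphatic or aromatic carbon — same as #6.
Check the 11 heavy atoms by environment: 8× C → match; 1× Br → no; 2× S → no.
That gives 8 matching atoms.

8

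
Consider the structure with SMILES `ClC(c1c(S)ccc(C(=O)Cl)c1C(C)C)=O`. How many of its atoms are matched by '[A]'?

10

The query [A] means: A matches any aliphatic (non-aromatic) heavy atom.
Check the 16 heavy atoms by environment: 6× c (aromatic) → no; 5× C → match; 2× O → match; 2× Cl → match; 1× S → match.
Summing the matching environments: 5 + 2 + 2 + 1 = 10 matching atoms.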